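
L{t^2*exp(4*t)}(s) 2/(s - 4)^3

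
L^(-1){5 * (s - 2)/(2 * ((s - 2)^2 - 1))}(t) 5 * exp(2 * t) * cosh(t)/2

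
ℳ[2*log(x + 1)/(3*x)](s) -2*pi*csc(pi*s)/(3*s - 3)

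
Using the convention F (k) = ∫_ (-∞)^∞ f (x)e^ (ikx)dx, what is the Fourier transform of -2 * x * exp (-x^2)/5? -I * sqrt (pi) * k * exp (-k^2/4)/5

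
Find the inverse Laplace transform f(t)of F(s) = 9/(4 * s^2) 9 * t/4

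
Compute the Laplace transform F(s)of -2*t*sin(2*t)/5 -8*s/(5*(s^2 + 4)^2)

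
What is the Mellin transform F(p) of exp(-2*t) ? gamma(p) /2^p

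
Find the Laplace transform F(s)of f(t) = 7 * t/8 7/(8 * s^2)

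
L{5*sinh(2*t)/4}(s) 5/(2*(s^2 - 4))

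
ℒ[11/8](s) 11/(8*s)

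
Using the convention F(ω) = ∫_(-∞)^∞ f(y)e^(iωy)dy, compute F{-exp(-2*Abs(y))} -4/(ω^2 + 4)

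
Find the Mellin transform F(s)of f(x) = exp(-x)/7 gamma(s)/7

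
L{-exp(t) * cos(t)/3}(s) (1 - s)/(3 * ((s - 1)^2 + 1))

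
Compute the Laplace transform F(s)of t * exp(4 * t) (s - 4)^(-2)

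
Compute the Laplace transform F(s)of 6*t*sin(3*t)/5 36*s/(5*(s^2 + 9)^2)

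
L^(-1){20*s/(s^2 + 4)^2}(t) 5*t*sin(2*t)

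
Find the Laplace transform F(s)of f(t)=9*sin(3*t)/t 9*atan(3/s)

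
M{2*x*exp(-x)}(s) 2*gamma(s + 1)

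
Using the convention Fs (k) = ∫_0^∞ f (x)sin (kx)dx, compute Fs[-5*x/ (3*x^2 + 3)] -5*pi*exp (-k)/6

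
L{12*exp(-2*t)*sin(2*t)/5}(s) 24/(5*((s + 2)^2 + 4))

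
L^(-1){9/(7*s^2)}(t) 9*t/7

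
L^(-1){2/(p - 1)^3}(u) u^2*exp(u)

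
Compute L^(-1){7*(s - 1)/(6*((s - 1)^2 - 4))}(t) 7*exp(t)*cosh(2*t)/6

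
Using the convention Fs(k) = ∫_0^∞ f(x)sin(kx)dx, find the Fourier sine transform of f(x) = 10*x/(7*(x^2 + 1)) 5*pi*exp(-k)/7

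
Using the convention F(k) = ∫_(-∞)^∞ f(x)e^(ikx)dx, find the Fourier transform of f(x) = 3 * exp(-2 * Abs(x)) 12/(k^2+4)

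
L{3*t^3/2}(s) 9/s^4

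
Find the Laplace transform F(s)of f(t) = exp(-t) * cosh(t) (s + 1)/(s * (s + 2))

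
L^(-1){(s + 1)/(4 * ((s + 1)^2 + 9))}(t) exp(-t) * cos(3 * t)/4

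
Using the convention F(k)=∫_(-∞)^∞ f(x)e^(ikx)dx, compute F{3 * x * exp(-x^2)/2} 3 * I * sqrt(pi) * k * exp(-k^2/4)/4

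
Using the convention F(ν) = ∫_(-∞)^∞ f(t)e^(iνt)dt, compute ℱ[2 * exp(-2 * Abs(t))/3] 8/(3 * (ν^2 + 4))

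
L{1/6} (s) 1/ (6*s)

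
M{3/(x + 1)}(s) 3 * pi * csc(pi * s)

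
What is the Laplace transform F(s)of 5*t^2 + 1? 1/s + 10/s^3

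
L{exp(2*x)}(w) 1/(w - 2)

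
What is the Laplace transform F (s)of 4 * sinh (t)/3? 4/ (3 * (s^2 - 1))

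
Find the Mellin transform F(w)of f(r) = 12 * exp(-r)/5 12 * gamma(w)/5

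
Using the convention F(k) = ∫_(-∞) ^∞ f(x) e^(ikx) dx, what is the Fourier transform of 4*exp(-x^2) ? 4*sqrt(pi)*exp(-k^2/4) 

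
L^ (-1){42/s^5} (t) 7*t^4/4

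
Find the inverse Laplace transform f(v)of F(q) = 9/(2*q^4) 3*v^3/4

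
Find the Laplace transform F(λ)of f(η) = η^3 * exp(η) 6/(λ - 1)^4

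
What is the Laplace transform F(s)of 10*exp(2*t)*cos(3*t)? 10*(s - 2)/((s - 2)^2 + 9)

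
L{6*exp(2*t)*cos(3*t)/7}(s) 6*(s - 2)/(7*((s - 2)^2 + 9))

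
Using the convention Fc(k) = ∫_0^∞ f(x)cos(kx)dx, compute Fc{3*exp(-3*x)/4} 9/(4*(k^2+9))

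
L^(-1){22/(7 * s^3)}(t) 11 * t^2/7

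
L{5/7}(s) 5/(7 * s)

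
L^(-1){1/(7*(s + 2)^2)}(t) t*exp(-2*t)/7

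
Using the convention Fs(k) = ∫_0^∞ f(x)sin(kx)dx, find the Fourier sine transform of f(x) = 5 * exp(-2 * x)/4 5 * k/(4 * (k^2 + 4))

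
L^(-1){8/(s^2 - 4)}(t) 4 * sinh(2 * t)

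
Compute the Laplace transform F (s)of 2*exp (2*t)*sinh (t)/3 2/ (3*( (s - 2)^2 - 1))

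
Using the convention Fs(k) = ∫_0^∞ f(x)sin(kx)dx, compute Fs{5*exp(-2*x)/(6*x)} 5*atan(k/2)/6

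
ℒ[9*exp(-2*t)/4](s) 9/(4*(s+2))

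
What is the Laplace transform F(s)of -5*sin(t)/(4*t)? -5*atan(1/s)/4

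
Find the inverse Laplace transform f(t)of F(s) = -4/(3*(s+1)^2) -4*t*exp(-t)/3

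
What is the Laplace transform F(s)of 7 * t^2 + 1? 14/s^3 + 1/s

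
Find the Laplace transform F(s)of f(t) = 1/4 1/(4*s)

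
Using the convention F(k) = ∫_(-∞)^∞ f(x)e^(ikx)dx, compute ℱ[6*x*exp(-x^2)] 3*I*sqrt(pi)*k*exp(-k^2/4)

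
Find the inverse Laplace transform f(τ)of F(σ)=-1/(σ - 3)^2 -τ * exp(3 * τ)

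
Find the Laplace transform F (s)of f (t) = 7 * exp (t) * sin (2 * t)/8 7/ (4 * ( (s - 1)^2 + 4))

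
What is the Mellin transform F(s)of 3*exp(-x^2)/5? 3*gamma(s/2)/10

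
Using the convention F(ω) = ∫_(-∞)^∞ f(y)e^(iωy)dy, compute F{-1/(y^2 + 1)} -pi*exp(-Abs(ω))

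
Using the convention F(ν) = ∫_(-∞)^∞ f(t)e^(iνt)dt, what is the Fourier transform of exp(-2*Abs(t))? 4/(ν^2 + 4)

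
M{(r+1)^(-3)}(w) pi*(w - 2)*(w - 1)/(2*sin(pi*w))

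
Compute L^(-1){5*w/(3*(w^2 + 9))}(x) 5*cos(3*x)/3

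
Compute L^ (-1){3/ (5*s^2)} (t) 3*t/5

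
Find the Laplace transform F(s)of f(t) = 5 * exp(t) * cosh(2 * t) 5 * (s - 1)/((s - 1)^2 - 4)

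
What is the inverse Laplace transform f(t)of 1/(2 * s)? 1/2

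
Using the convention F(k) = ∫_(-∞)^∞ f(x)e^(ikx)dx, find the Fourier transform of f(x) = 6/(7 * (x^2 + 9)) 2 * pi * exp(-3 * Abs(k))/7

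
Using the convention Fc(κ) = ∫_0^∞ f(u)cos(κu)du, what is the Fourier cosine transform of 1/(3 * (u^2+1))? pi * exp(-κ)/6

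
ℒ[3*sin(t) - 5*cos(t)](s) 3/(s^2 + 1) - 5*s/(s^2 + 1)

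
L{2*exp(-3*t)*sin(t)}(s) 2/((s + 3)^2 + 1)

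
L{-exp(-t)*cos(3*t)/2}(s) (-s - 1)/(2*((s + 1)^2 + 9))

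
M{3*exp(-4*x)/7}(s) 3*gamma(s)/(7*4^s)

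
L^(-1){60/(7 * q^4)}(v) 10 * v^3/7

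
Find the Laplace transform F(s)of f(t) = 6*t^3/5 36/(5*s^4)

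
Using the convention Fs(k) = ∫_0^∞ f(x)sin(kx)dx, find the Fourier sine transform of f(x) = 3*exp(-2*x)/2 3*k/(2*(k^2+4))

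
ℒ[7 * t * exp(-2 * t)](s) 7/(s + 2)^2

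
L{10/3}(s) 10/(3*s)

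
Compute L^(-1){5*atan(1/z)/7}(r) 5*sin(r)/(7*r)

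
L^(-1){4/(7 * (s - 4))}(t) 4 * exp(4 * t)/7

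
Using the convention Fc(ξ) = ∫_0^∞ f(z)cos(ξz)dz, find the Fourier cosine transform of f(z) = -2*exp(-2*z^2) -sqrt(2)*sqrt(pi)*exp(-ξ^2/8)/2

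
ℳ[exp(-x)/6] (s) gamma(s)/6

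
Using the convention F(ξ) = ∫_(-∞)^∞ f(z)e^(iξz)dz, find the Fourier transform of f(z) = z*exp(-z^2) I*sqrt(pi)*ξ*exp(-ξ^2/4)/2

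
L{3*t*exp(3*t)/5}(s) 3/(5*(s - 3)^2)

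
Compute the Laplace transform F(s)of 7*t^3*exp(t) 42/(s - 1)^4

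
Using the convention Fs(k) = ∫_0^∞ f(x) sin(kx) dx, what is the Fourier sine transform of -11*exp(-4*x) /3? -11*k/(3*k^2 + 48) 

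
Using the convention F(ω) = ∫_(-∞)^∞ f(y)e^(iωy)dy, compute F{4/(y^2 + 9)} 4 * pi * exp(-3 * Abs(ω))/3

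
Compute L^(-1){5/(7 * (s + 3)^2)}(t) 5 * t * exp(-3 * t)/7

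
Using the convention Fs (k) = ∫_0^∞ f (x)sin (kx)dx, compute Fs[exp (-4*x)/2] k/ (2*(k^2 + 16))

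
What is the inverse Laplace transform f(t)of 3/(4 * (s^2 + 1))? 3 * sin(t)/4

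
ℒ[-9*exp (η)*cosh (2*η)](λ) 9*(1 - λ)/ ( (λ - 1)^2 - 4)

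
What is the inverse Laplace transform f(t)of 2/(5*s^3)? t^2/5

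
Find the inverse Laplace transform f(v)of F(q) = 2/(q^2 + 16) sin(4*v)/2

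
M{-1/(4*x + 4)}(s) -pi*csc(pi*s)/4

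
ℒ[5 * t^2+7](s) 7/s+10/s^3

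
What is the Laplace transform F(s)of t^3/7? 6/(7*s^4)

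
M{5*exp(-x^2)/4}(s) 5*gamma(s/2)/8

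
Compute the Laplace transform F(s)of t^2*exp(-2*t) 2/(s + 2)^3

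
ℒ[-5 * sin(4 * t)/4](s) -5/(s^2+16)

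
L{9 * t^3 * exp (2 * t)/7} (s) 54/ (7 * (s - 2)^4)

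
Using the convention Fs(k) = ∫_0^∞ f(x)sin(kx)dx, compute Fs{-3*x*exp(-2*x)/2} -6*k/(k^2+4)^2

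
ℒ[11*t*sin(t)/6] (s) 11*s/(3*(s^2 + 1)^2)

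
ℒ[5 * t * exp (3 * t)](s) 5/ (s - 3)^2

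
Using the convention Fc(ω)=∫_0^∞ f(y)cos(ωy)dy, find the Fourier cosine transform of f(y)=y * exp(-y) (1 - ω^2)/(ω^2 + 1)^2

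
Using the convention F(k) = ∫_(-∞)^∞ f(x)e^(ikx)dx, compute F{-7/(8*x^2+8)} -7*pi*exp(-Abs(k))/8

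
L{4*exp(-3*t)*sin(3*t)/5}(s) 12/(5*((s + 3)^2 + 9))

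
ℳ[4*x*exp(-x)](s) 4*gamma(s + 1)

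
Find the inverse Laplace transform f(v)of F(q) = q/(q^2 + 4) cos(2 * v)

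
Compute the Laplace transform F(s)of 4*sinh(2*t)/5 8/(5*(s^2 - 4))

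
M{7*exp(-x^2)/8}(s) 7*gamma(s/2)/16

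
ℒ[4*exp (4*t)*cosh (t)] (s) 4*(s - 4)/ ( (s - 4)^2 - 1)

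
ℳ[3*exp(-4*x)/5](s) 3*gamma(s)/(5*4^s)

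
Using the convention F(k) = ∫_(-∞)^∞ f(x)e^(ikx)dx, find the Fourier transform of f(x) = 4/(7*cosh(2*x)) 2*pi/(7*cosh(pi*k/4))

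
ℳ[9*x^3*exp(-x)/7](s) 9*gamma(s + 3)/7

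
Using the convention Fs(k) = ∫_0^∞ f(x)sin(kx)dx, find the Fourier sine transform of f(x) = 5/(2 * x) 5 * pi/4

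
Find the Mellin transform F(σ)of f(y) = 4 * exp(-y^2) 2 * gamma(σ/2)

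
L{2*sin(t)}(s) 2/(s^2 + 1)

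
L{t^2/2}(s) s^(-3)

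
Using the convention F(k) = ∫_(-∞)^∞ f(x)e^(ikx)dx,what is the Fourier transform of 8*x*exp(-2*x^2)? sqrt(2)*I*sqrt(pi)*k*exp(-k^2/8)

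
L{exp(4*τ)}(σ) 1/(σ - 4)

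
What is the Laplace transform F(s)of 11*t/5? 11/(5*s^2)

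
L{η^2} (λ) 2/λ^3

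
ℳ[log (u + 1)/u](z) -pi * csc (pi * z)/ (z - 1)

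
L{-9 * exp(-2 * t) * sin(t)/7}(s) -9/(7 * (s + 2)^2 + 7)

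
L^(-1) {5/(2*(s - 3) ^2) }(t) 5*t*exp(3*t) /2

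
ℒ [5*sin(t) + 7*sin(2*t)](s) 14/(s^2 + 4) + 5/(s^2 + 1)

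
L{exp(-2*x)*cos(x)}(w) (w+2)/((w+2)^2+1)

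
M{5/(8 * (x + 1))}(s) 5 * pi * csc(pi * s)/8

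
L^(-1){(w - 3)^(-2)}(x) x*exp(3*x)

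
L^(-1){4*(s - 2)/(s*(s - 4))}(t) 4*exp(2*t)*cosh(2*t)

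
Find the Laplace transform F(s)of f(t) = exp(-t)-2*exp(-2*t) 1/(s + 1)-2/(s + 2)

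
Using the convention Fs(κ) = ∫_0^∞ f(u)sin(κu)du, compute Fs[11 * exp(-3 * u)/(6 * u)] 11 * atan(κ/3)/6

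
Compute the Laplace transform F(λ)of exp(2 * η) 1/(λ - 2)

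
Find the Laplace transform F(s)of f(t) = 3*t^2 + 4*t 4/s^2 + 6/s^3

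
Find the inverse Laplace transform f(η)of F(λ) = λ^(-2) η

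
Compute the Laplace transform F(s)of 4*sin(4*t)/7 16/(7*(s^2 + 16))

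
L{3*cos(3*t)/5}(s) 3*s/(5*(s^2 + 9))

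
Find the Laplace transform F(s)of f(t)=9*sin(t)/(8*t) 9*atan(1/s)/8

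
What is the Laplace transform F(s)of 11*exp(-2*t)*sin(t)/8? 11/(8*((s + 2)^2 + 1))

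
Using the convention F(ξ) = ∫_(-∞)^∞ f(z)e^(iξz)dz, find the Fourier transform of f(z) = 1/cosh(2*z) pi/(2*cosh(pi*ξ/4))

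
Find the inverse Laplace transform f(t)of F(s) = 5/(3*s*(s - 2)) 5*exp(t)*sinh(t)/3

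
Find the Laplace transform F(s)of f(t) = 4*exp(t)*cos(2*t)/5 4*(s - 1)/(5*((s - 1)^2 + 4))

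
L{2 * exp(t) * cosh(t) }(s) 2 * (s - 1) /(s * (s - 2) ) 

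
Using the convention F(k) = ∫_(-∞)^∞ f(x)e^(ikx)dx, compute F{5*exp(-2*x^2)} 5*sqrt(2)*sqrt(pi)*exp(-k^2/8)/2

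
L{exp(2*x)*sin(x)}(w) 1/((w - 2)^2 + 1)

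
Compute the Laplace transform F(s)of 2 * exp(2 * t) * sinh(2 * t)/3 4/(3 * s * (s - 4))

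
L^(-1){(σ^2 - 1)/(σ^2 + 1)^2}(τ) τ*cos(τ)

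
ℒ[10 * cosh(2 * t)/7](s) 10 * s/(7 * (s^2-4))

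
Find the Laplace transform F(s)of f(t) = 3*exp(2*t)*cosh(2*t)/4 3*(s - 2)/(4*s*(s - 4))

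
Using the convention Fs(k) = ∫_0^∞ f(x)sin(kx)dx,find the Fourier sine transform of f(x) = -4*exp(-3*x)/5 -4*k/(5*k^2+45)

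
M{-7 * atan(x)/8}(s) 7 * pi * sec(pi * s/2)/(16 * s)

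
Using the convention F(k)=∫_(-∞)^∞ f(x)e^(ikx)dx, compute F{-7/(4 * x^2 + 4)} -7 * pi * exp(-Abs(k))/4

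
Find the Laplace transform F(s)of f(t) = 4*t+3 3/s+4/s^2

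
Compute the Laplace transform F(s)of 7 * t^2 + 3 14/s^3 + 3/s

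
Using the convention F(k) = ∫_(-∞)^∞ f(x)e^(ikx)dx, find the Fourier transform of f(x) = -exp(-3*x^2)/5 -sqrt(3)*sqrt(pi)*exp(-k^2/12)/15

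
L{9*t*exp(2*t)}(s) 9/(s - 2)^2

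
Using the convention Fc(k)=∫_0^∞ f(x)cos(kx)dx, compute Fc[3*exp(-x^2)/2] 3*sqrt(pi)*exp(-k^2/4)/4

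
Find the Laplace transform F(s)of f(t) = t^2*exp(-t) 2/(s + 1)^3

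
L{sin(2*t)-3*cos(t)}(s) 2/(s^2 + 4)-3*s/(s^2 + 1)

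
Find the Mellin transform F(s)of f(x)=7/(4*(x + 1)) 7*pi*csc(pi*s)/4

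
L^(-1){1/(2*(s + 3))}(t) exp(-3*t)/2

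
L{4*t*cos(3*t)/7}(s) 4*(s^2 - 9)/(7*(s^2+9)^2)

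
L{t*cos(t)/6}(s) (s^2 - 1)/(6*(s^2+1)^2)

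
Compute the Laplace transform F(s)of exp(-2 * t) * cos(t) (s + 2)/((s + 2)^2 + 1)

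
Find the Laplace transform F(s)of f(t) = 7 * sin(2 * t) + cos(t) 14/(s^2 + 4) + s/(s^2 + 1)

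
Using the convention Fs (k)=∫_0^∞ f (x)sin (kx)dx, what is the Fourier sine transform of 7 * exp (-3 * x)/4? 7 * k/ (4 * (k^2 + 9))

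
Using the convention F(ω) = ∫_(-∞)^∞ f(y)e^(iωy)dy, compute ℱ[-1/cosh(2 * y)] -pi/(2 * cosh(pi * ω/4))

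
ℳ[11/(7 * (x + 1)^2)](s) -11 * pi * (s - 1)/(7 * sin(pi * s))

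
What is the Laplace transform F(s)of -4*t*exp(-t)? -4/(s + 1)^2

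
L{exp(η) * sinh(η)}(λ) 1/(λ * (λ - 2))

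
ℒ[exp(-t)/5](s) 1/(5 * (s+1))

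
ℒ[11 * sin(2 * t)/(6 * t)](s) 11 * atan(2/s)/6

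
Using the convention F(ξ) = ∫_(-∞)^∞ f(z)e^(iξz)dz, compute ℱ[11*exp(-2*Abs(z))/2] 22/(ξ^2 + 4)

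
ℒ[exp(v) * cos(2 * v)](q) (q - 1)/((q - 1)^2 + 4)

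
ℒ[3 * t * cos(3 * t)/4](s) 3 * (s^2 - 9)/(4 * (s^2 + 9)^2)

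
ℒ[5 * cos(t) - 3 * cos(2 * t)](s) 5 * s/(s^2+1) - 3 * s/(s^2+4)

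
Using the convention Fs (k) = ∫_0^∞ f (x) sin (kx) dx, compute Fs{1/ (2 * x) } pi/4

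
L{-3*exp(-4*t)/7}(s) -3/(7*s+28)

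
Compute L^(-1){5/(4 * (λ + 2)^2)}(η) 5 * η * exp(-2 * η)/4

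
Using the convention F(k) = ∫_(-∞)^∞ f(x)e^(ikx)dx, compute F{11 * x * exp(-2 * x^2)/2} 11 * sqrt(2) * I * sqrt(pi) * k * exp(-k^2/8)/16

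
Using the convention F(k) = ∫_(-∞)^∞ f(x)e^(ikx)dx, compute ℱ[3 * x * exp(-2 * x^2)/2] 3 * sqrt(2) * I * sqrt(pi) * k * exp(-k^2/8)/16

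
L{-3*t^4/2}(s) -36/s^5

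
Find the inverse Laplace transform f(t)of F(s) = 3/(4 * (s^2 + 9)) sin(3 * t)/4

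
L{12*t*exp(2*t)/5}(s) 12/(5*(s - 2)^2)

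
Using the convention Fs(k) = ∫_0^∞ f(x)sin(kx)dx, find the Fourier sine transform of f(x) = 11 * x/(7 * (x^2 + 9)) 11 * pi * exp(-3 * k)/14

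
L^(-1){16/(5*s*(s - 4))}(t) 8*exp(2*t)*sinh(2*t)/5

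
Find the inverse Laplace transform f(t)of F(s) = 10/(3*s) 10/3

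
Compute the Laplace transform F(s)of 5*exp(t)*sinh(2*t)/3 10/(3*((s - 1)^2 - 4))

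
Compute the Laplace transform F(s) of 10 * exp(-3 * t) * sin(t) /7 10/(7 * ((s + 3) ^2 + 1) ) 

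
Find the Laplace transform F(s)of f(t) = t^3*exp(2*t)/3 2/(s - 2)^4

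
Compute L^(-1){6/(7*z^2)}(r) 6*r/7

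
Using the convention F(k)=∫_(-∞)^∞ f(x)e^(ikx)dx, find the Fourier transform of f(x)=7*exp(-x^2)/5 7*sqrt(pi)*exp(-k^2/4)/5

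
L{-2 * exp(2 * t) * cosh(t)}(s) 2 * (2 - s)/((s - 2)^2 - 1)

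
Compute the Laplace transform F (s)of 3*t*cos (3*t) 3*(s^2 - 9)/ (s^2 + 9)^2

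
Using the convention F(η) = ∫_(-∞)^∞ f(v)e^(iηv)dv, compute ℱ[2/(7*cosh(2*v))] pi/(7*cosh(pi*η/4))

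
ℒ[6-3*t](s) 6/s - 3/s^2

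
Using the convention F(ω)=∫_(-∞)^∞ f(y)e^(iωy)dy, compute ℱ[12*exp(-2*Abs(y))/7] 48/(7*(ω^2 + 4))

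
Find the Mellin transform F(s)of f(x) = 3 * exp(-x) 3 * gamma(s)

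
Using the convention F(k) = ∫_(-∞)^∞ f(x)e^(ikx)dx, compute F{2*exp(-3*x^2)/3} 2*sqrt(3)*sqrt(pi)*exp(-k^2/12)/9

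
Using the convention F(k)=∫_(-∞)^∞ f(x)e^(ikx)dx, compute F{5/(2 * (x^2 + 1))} 5 * pi * exp(-Abs(k))/2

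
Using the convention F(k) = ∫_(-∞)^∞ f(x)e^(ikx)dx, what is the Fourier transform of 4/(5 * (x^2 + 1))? 4 * pi * exp(-Abs(k))/5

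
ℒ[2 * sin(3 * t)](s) 6/(s^2 + 9)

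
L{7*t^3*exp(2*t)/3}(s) 14/(s - 2)^4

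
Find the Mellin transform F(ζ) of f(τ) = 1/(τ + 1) pi * csc(pi * ζ) 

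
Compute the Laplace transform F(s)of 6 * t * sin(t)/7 12 * s/(7 * (s^2 + 1)^2)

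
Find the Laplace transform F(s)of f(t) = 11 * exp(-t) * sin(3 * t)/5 33/(5 * ((s + 1)^2 + 9))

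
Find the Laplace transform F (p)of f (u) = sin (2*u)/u atan (2/p)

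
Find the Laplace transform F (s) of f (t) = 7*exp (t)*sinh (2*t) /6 7/ (3*( (s - 1) ^2-4) ) 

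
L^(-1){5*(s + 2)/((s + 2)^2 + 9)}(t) 5*exp(-2*t)*cos(3*t)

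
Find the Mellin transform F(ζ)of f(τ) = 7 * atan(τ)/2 -7 * pi * sec(pi * ζ/2)/(4 * ζ)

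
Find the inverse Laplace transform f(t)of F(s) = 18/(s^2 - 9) 6*sinh(3*t)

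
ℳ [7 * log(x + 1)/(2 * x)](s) -7 * pi * csc(pi * s)/(2 * s - 2)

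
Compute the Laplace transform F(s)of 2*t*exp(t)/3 2/(3*(s - 1)^2)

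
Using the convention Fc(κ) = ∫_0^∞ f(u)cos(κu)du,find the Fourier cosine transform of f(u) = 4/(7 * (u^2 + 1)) 2 * pi * exp(-κ)/7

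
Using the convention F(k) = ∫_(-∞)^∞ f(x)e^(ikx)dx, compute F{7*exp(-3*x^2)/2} 7*sqrt(3)*sqrt(pi)*exp(-k^2/12)/6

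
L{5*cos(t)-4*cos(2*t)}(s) 5*s/(s^2 + 1)-4*s/(s^2 + 4)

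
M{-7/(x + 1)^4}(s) 7*pi*(s - 3)*(s - 2)*(s - 1)/(6*sin(pi*s))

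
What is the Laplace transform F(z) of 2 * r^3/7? 12/(7 * z^4) 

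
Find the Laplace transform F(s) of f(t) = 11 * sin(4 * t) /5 44/(5 * (s^2 + 16) ) 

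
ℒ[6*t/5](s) 6/(5*s^2)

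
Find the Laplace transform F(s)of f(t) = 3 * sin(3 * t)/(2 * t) 3 * atan(3/s)/2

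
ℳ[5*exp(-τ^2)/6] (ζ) 5*gamma(ζ/2)/12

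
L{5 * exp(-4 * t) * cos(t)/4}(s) 5 * (s + 4)/(4 * ((s + 4)^2 + 1))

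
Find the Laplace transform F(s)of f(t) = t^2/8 1/(4*s^3)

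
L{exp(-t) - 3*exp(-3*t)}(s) 1/(s + 1) - 3/(s + 3)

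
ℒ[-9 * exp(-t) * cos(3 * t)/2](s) 9 * (-s - 1)/(2 * ((s + 1)^2 + 9))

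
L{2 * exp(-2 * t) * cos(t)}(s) 2 * (s + 2)/((s + 2)^2 + 1)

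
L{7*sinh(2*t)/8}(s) 7/(4*(s^2 - 4))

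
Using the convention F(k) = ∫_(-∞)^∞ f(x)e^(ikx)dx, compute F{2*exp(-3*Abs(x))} 12/(k^2 + 9)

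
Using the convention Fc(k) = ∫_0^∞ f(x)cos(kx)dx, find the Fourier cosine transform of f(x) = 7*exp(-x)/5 7/(5*(k^2 + 1))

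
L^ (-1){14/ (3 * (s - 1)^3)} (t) 7 * t^2 * exp (t)/3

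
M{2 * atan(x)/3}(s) -pi * sec(pi * s/2)/(3 * s)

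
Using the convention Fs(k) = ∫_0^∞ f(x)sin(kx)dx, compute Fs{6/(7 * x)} 3 * pi/7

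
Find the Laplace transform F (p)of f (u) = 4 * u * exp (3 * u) 4/ (p - 3)^2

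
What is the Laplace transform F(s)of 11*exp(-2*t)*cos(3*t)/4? 11*(s + 2)/(4*((s + 2)^2 + 9))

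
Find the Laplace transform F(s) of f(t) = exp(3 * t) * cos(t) (s - 3) /((s - 3) ^2 + 1) 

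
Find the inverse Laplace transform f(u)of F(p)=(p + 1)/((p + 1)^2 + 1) exp(-u) * cos(u)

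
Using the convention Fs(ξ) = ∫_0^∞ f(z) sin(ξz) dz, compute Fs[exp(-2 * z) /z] atan(ξ/2) 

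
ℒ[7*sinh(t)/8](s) 7/(8*(s^2 - 1))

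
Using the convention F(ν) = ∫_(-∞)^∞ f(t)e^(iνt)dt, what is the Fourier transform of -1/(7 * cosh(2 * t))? -pi/(14 * cosh(pi * ν/4))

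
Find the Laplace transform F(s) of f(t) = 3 3/s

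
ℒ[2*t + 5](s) 5/s + 2/s^2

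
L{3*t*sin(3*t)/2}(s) 9*s/(s^2 + 9)^2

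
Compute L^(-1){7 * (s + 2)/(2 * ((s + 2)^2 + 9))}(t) 7 * exp(-2 * t) * cos(3 * t)/2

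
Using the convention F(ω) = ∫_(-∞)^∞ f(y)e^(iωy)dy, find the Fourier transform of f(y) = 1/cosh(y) pi/cosh(pi*ω/2)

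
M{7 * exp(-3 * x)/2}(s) 7 * gamma(s)/(2 * 3^s)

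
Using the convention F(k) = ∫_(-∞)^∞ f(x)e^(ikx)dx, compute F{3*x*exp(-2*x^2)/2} 3*sqrt(2)*I*sqrt(pi)*k*exp(-k^2/8)/16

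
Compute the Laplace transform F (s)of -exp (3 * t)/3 -1/ (3 * s - 9)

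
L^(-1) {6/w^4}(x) x^3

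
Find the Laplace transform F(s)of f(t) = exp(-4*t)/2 1/(2*(s + 4))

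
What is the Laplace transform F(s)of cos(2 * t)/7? s/(7 * (s^2 + 4))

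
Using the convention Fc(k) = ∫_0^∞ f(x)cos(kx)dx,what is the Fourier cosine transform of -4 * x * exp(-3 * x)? 4 * (k^2 - 9)/(k^2 + 9)^2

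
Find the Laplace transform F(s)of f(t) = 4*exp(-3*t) 4/(s + 3)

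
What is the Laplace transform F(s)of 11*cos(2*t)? 11*s/(s^2 + 4)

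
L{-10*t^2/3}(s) -20/(3*s^3)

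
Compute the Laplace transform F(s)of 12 12/s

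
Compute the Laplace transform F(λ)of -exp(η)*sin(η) -1/((λ - 1)^2 + 1)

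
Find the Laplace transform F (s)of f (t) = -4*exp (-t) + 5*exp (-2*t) 5/ (s + 2)-4/ (s + 1)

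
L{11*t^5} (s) 1320/s^6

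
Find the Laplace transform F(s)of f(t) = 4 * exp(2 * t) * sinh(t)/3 4/(3 * ((s - 2)^2 - 1))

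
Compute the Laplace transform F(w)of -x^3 -6/w^4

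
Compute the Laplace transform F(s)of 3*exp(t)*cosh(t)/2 3*(s - 1)/(2*s*(s - 2))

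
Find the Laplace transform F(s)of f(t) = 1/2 1/(2*s)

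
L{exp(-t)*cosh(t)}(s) (s + 1)/(s*(s + 2))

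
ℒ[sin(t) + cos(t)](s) s/(s^2 + 1) + 1/(s^2 + 1) 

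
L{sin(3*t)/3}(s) 1/(s^2 + 9)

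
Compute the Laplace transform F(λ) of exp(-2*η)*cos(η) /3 (λ + 2) /(3*((λ + 2) ^2 + 1) ) 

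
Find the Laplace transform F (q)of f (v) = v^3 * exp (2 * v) 6/ (q - 2)^4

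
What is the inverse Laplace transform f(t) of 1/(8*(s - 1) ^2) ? t*exp(t) /8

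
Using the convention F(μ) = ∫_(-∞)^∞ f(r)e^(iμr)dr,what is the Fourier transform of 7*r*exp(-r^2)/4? 7*I*sqrt(pi)*μ*exp(-μ^2/4)/8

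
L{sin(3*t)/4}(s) 3/(4*(s^2+9))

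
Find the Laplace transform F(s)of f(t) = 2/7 2/(7 * s)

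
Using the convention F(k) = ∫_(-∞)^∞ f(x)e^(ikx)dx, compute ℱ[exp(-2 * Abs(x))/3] 4/(3 * (k^2 + 4))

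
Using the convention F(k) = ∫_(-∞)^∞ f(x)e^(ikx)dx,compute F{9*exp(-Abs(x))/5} 18/(5*(k^2+1))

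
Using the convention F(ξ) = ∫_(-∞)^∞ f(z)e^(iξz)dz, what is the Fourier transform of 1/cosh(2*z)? pi/(2*cosh(pi*ξ/4))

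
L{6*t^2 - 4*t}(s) 12/s^3 - 4/s^2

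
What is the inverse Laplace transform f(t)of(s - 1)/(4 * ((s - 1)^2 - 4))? exp(t) * cosh(2 * t)/4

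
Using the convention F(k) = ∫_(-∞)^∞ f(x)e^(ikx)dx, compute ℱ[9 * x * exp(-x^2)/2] 9 * I * sqrt(pi) * k * exp(-k^2/4)/4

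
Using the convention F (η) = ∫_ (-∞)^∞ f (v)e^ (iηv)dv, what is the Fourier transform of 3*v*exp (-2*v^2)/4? 3*sqrt (2)*I*sqrt (pi)*η*exp (-η^2/8)/32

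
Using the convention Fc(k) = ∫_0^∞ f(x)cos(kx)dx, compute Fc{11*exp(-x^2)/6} 11*sqrt(pi)*exp(-k^2/4)/12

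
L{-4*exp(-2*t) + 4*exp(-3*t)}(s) 4/(s + 3)-4/(s + 2)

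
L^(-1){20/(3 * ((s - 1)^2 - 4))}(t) 10 * exp(t) * sinh(2 * t)/3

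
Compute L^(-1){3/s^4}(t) t^3/2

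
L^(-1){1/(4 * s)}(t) 1/4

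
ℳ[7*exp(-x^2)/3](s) 7*gamma(s/2)/6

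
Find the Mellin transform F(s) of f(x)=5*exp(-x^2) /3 5*gamma(s/2) /6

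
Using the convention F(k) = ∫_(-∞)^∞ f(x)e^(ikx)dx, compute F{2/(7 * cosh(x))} 2 * pi/(7 * cosh(pi * k/2))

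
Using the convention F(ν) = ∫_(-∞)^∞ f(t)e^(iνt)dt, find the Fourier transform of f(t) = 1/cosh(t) pi/cosh(pi * ν/2)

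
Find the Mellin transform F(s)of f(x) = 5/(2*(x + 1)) 5*pi*csc(pi*s)/2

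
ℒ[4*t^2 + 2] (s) 2/s + 8/s^3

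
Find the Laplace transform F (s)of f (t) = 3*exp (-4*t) 3/ (s + 4)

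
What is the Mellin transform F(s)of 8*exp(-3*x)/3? 8*gamma(s)/(3*3^s)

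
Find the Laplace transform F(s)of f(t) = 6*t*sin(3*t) 36*s/(s^2 + 9)^2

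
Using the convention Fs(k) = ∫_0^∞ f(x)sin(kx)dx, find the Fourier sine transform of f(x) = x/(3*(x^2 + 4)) pi*exp(-2*k)/6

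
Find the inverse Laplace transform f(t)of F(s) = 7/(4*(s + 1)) 7*exp(-t)/4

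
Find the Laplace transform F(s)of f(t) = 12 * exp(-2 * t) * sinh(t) 12/((s + 2)^2 - 1)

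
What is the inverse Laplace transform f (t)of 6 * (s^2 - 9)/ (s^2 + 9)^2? 6 * t * cos (3 * t)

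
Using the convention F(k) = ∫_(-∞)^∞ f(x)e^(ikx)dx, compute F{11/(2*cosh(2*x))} 11*pi/(4*cosh(pi*k/4))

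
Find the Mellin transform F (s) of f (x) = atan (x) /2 -pi * sec (pi * s/2) / (4 * s) 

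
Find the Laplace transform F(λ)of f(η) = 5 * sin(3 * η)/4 15/(4 * (λ^2 + 9))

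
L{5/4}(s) 5/(4 * s)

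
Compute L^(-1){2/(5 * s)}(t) 2/5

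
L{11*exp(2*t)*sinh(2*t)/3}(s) 22/(3*s*(s - 4))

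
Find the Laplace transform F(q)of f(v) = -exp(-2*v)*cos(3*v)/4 (-q - 2)/(4*((q + 2)^2 + 9))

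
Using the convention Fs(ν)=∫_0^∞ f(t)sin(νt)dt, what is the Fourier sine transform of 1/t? pi/2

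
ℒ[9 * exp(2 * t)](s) 9/(s - 2)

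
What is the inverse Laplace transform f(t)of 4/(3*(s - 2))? 4*exp(2*t)/3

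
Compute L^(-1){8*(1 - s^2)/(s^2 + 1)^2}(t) -8*t*cos(t)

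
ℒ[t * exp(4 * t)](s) (s - 4)^(-2)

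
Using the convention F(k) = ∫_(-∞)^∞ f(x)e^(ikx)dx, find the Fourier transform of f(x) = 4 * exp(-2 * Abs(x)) 16/(k^2+4)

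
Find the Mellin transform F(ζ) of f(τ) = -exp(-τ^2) -gamma(ζ/2) /2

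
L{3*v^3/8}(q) 9/(4*q^4)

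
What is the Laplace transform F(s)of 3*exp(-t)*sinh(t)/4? 3/(4*s*(s + 2))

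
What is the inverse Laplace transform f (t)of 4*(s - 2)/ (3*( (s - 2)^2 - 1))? 4*exp (2*t)*cosh (t)/3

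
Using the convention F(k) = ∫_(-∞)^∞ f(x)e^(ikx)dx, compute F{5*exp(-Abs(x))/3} 10/(3*(k^2 + 1))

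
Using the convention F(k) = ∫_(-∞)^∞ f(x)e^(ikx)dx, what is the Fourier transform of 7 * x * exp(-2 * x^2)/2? 7 * sqrt(2) * I * sqrt(pi) * k * exp(-k^2/8)/16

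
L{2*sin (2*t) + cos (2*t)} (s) 4/ (s^2 + 4) + s/ (s^2 + 4)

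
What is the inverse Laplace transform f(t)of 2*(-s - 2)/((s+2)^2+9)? -2*exp(-2*t)*cos(3*t)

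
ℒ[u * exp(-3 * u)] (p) (p + 3)^(-2)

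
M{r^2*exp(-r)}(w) gamma(w + 2)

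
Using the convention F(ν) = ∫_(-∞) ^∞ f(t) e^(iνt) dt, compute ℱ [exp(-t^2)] sqrt(pi)*exp(-ν^2/4) 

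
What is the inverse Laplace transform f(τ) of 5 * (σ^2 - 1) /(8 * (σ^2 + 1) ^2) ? 5 * τ * cos(τ) /8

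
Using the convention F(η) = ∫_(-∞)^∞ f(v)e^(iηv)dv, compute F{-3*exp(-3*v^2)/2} -sqrt(3)*sqrt(pi)*exp(-η^2/12)/2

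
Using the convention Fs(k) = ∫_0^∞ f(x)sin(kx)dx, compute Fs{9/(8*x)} 9*pi/16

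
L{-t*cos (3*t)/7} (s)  (9 - s^2)/ (7*(s^2 + 9)^2)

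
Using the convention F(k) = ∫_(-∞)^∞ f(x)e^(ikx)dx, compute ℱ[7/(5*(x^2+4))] 7*pi*exp(-2*Abs(k))/10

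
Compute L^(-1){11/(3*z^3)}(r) 11*r^2/6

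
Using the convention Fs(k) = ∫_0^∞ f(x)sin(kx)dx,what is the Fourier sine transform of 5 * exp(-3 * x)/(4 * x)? 5 * atan(k/3)/4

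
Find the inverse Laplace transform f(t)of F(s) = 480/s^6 4*t^5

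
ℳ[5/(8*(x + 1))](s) 5*pi*csc(pi*s)/8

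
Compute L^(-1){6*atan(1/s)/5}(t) 6*sin(t)/(5*t)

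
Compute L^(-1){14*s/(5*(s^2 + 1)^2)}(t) 7*t*sin(t)/5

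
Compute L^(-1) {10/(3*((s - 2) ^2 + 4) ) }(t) 5*exp(2*t)*sin(2*t) /3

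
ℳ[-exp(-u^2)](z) -gamma(z/2) /2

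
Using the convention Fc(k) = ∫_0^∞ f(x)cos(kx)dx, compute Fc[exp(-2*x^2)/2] sqrt(2)*sqrt(pi)*exp(-k^2/8)/8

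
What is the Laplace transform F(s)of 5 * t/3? 5/(3 * s^2)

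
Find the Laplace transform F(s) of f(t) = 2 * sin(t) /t 2 * atan(1/s) 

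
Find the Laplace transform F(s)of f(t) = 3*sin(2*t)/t 3*atan(2/s)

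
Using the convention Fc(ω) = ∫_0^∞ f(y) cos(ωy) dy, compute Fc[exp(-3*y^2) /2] sqrt(3)*sqrt(pi)*exp(-ω^2/12) /12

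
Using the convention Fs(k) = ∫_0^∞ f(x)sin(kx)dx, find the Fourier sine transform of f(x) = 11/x 11*pi/2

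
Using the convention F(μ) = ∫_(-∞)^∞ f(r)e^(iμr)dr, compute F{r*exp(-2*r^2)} sqrt(2)*I*sqrt(pi)*μ*exp(-μ^2/8)/8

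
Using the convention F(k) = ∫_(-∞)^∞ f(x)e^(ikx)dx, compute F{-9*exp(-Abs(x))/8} -9/(4*k^2 + 4)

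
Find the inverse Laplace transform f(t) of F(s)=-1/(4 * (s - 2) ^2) -t * exp(2 * t) /4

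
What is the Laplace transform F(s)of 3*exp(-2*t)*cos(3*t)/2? 3*(s + 2)/(2*((s + 2)^2 + 9))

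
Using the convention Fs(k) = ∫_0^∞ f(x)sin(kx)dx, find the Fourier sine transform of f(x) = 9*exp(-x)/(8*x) 9*atan(k)/8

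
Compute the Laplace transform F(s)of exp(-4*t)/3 1/(3*(s + 4))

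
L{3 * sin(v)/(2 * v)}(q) 3 * atan(1/q)/2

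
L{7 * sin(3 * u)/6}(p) 7/(2 * (p^2 + 9))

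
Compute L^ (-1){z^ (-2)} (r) r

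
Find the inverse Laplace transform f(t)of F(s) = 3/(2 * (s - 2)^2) 3 * t * exp(2 * t)/2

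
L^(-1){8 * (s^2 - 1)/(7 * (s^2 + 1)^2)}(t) 8 * t * cos(t)/7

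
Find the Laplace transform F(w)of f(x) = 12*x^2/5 24/(5*w^3)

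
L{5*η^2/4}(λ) 5/(2*λ^3)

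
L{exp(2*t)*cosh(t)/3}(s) (s - 2)/(3*((s - 2)^2 - 1))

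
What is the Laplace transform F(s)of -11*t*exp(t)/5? -11/(5*(s - 1)^2)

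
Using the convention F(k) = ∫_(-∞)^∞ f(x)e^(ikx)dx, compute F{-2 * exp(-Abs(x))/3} -4/(3 * k^2 + 3)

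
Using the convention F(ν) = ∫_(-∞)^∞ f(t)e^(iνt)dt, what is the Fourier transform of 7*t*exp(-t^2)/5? 7*I*sqrt(pi)*ν*exp(-ν^2/4)/10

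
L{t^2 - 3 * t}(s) 2/s^3 - 3/s^2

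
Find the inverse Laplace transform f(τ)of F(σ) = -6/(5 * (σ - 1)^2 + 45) -2 * exp(τ) * sin(3 * τ)/5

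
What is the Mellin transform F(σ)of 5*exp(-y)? 5*gamma(σ)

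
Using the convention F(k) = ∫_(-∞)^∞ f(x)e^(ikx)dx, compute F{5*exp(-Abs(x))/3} 10/(3*(k^2+1))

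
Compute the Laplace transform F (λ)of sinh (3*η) 3/ (λ^2 - 9)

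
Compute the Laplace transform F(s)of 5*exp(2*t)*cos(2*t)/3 5*(s - 2)/(3*((s - 2)^2 + 4))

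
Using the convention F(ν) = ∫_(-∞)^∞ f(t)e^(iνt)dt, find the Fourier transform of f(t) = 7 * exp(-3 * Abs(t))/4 21/(2 * (ν^2 + 9))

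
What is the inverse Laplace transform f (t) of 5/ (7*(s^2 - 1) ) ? 5*sinh (t) /7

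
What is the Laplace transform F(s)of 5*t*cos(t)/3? 5*(s^2-1)/(3*(s^2 + 1)^2)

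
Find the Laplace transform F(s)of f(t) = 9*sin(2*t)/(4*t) 9*atan(2/s)/4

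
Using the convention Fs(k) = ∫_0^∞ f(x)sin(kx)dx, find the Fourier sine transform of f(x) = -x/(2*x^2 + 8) -pi*exp(-2*k)/4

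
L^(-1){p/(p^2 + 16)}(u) cos(4*u)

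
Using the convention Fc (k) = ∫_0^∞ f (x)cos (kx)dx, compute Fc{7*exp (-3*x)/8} 21/ (8*(k^2 + 9))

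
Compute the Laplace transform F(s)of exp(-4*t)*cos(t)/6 (s + 4)/(6*((s + 4)^2 + 1))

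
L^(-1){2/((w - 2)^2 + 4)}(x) exp(2*x)*sin(2*x)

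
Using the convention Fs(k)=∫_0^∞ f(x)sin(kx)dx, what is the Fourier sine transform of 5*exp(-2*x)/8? 5*k/(8*(k^2+4))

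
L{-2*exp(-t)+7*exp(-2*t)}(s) 7/(s+2) - 2/(s+1)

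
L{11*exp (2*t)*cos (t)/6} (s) 11*(s - 2)/ (6*( (s - 2)^2 + 1))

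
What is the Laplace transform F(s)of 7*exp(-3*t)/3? 7/(3*(s + 3))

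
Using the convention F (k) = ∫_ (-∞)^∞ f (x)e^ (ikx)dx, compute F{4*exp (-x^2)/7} 4*sqrt (pi)*exp (-k^2/4)/7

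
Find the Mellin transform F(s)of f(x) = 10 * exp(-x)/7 10 * gamma(s)/7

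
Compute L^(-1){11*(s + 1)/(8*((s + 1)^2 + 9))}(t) 11*exp(-t)*cos(3*t)/8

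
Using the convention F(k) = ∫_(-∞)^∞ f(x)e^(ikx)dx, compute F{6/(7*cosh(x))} 6*pi/(7*cosh(pi*k/2))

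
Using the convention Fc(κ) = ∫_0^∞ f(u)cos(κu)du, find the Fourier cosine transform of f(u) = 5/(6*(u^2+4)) 5*pi*exp(-2*κ)/24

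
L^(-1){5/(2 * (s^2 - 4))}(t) 5 * sinh(2 * t)/4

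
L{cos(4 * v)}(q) q/(q^2 + 16)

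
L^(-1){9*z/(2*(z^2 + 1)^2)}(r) 9*r*sin(r)/4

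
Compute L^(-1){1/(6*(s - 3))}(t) exp(3*t)/6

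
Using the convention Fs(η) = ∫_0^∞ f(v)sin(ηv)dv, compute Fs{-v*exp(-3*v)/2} -3*η/(η^2+9)^2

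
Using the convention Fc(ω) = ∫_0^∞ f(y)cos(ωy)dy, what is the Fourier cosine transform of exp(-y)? 1/(ω^2+1)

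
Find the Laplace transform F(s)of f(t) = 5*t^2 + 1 10/s^3 + 1/s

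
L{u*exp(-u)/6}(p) 1/(6*(p + 1)^2)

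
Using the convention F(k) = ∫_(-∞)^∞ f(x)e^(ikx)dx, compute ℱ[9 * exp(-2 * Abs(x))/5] 36/(5 * (k^2 + 4))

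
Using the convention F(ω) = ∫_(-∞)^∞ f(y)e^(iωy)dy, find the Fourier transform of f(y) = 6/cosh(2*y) 3*pi/cosh(pi*ω/4)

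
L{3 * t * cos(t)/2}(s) 3 * (s^2-1)/(2 * (s^2 + 1)^2)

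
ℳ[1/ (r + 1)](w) pi*csc (pi*w)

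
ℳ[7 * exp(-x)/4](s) 7 * gamma(s)/4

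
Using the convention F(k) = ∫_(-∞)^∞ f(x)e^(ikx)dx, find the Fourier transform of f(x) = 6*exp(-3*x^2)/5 2*sqrt(3)*sqrt(pi)*exp(-k^2/12)/5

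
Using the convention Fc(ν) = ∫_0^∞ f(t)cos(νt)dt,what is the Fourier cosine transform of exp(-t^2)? sqrt(pi)*exp(-ν^2/4)/2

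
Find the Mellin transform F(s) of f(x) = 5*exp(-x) 5*gamma(s) 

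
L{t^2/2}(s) s^(-3)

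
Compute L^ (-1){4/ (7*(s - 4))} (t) 4*exp (4*t)/7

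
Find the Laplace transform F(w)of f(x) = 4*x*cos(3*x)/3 4*(w^2 - 9)/(3*(w^2 + 9)^2)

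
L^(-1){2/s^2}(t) 2*t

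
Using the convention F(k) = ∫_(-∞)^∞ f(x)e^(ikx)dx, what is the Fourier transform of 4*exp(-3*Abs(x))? 24/(k^2 + 9)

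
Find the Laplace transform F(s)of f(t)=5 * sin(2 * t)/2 5/(s^2 + 4)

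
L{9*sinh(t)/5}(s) 9/(5*(s^2 - 1))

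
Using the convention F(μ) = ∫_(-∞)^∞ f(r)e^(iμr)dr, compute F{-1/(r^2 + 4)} -pi*exp(-2*Abs(μ))/2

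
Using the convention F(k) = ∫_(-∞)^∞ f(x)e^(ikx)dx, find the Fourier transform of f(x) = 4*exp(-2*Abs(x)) 16/(k^2 + 4)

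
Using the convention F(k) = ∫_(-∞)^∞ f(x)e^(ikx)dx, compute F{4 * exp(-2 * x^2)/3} 2 * sqrt(2) * sqrt(pi) * exp(-k^2/8)/3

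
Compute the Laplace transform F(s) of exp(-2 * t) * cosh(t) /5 (s + 2) /(5 * ((s + 2) ^2 - 1) ) 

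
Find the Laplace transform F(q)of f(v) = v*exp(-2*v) (q + 2)^(-2)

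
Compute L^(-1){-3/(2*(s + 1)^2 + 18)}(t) -exp(-t)*sin(3*t)/2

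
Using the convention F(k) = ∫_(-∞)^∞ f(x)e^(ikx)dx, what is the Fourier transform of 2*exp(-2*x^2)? sqrt(2)*sqrt(pi)*exp(-k^2/8)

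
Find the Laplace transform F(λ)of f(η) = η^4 24/λ^5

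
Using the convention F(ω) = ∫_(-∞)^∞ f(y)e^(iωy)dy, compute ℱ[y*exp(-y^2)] I*sqrt(pi)*ω*exp(-ω^2/4)/2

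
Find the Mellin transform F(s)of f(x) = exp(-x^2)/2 gamma(s/2)/4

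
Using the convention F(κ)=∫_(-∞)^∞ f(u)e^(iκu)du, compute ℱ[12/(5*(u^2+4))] 6*pi*exp(-2*Abs(κ))/5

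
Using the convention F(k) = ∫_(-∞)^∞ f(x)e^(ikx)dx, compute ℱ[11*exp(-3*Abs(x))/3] 22/(k^2 + 9)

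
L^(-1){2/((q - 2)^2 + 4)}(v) exp(2*v)*sin(2*v)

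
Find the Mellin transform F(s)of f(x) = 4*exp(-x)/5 4*gamma(s)/5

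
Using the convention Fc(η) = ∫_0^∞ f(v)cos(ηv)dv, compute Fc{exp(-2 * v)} 2/(η^2 + 4)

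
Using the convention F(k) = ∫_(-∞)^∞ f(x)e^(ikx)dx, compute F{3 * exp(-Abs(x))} 6/(k^2 + 1)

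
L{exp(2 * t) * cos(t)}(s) (s - 2)/((s - 2)^2 + 1)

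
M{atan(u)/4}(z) -pi*sec(pi*z/2)/(8*z)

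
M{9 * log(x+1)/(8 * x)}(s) -9 * pi * csc(pi * s)/(8 * s - 8)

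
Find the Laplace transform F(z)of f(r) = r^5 120/z^6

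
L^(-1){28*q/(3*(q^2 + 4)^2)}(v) 7*v*sin(2*v)/3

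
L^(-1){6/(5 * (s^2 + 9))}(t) 2 * sin(3 * t)/5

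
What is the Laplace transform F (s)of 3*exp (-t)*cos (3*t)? 3*(s+1)/ ( (s+1)^2+9)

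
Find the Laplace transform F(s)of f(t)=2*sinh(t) 2/(s^2 - 1)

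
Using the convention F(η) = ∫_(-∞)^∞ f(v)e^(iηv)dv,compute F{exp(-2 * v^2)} sqrt(2) * sqrt(pi) * exp(-η^2/8)/2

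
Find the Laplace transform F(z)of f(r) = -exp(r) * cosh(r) (1 - z)/(z * (z - 2))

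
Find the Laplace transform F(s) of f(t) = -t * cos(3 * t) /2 (9 - s^2) /(2 * (s^2 + 9) ^2) 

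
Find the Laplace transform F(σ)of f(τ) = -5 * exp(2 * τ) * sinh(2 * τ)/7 -10/(7 * σ * (σ - 4))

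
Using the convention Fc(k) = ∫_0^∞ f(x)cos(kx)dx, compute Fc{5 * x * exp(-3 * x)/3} 5 * (9 - k^2)/(3 * (k^2+9)^2)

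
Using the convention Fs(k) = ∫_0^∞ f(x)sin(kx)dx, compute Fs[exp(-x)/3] k/(3 * (k^2 + 1))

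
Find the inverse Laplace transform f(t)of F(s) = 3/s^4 t^3/2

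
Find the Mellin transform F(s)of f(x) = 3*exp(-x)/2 3*gamma(s)/2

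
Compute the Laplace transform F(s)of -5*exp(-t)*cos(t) 5*(-s - 1)/((s+1)^2+1)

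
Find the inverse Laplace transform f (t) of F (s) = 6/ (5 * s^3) 3 * t^2/5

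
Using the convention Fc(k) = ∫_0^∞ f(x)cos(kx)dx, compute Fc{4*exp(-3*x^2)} 2*sqrt(3)*sqrt(pi)*exp(-k^2/12)/3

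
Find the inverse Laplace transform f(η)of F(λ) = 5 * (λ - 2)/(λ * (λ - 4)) 5 * exp(2 * η) * cosh(2 * η)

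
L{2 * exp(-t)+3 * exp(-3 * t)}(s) 2/(s+1)+3/(s+3)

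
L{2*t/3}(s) 2/(3*s^2)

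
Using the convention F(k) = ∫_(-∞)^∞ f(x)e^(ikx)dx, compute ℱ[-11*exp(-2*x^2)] -11*sqrt(2)*sqrt(pi)*exp(-k^2/8)/2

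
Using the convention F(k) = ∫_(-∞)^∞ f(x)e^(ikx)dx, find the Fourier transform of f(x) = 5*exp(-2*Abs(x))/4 5/(k^2+4)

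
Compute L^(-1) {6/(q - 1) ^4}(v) v^3*exp(v) 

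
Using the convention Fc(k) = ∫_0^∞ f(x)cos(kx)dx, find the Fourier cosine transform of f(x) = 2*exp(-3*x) 6/(k^2 + 9)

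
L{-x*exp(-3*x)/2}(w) -1/(2*(w+3)^2)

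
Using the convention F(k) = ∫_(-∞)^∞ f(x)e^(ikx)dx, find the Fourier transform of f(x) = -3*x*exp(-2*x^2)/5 -3*sqrt(2)*I*sqrt(pi)*k*exp(-k^2/8)/40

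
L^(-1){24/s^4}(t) 4*t^3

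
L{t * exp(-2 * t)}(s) (s + 2)^(-2)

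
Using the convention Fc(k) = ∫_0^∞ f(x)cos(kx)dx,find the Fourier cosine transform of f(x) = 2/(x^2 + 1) pi*exp(-k)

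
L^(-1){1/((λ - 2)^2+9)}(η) exp(2*η)*sin(3*η)/3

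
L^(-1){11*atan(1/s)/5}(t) 11*sin(t)/(5*t)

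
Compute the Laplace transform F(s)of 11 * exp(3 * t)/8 11/(8 * (s - 3))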